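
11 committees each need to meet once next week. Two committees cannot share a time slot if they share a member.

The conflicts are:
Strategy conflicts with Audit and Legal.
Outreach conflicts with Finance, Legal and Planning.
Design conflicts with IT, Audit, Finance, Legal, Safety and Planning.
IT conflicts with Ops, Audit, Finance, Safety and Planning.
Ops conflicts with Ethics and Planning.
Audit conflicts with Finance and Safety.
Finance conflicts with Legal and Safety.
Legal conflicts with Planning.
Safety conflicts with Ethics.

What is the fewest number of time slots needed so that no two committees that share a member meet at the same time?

5

Design, IT, Audit, Finance, Safety are mutually in conflict, so at least 5 time slots are needed.
5 time slots suffice: time slot 1 → {Strategy, Finance, Ethics, Planning}; time slot 2 → {IT, Legal}; time slot 3 → {Outreach, Design, Ops}; time slot 4 → {Audit}; time slot 5 → {Safety}. No two conflicting committees share a time slot.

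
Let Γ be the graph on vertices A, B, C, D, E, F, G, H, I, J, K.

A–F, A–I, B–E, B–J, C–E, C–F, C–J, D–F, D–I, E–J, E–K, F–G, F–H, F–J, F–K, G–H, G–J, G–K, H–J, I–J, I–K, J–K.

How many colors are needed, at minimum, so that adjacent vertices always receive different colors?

F, G, J, K form a clique, so at least 4 colors are needed.
A valid assignment using 4 colors: A=1, B=3, C=3, D=1, E=2, F=2, G=4, H=3, I=2, J=1, K=3. Every edge joins two different colors.

4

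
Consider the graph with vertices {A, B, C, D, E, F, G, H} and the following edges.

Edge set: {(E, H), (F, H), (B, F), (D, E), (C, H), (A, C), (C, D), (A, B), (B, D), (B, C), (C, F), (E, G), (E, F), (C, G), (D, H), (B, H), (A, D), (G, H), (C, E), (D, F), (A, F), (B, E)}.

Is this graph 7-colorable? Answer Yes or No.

The chromatic number is 6. B, C, D, E, F, H form a clique, so at least 6 colors are needed.
6 colors suffice: color 1 → {C}; color 2 → {B, G}; color 3 → {F}; color 4 → {A, H}; color 5 → {D}; color 6 → {E}.
Since 7 ≥ 6, a proper 7-coloring certainly exists.

Yes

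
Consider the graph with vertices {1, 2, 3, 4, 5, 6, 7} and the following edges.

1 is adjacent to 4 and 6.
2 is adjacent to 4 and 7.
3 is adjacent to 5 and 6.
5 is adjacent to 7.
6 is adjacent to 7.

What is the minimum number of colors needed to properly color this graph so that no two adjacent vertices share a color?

3

The cycle 2-7-6-1-4-2 has odd length 5, so it cannot be 2-colored; at least 3 colors are needed.
3 colors suffice: color red → {2, 5, 6}; color blue → {3, 4, 7}; color green → {1}. Every edge joins two different colors.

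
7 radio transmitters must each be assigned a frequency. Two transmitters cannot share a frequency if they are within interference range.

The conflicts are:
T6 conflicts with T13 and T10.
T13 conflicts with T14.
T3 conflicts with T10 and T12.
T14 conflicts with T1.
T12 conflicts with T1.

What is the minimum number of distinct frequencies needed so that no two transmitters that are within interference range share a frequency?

3

The cycle T12-T3-T10-T6-T13-T14-T1-T12 has odd length 7, so it cannot be 2-colored; at least 3 frequencies are needed.
A valid assignment using 3 frequencies: T6=1, T13=2, T3=1, T10=2, T14=3, T12=2, T1=1. No two conflicting transmitters share a frequency.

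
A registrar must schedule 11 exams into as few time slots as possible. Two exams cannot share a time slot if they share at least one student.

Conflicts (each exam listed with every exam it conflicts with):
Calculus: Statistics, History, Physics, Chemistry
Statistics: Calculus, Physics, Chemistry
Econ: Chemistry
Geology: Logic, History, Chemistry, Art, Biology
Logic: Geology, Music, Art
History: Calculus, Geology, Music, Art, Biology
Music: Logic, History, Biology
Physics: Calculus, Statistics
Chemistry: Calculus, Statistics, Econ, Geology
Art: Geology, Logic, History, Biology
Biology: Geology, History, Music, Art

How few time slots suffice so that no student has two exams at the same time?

Geology, History, Art, Biology pairwise conflict, so at least 4 time slots are needed.
4 time slots suffice: time slot 1 → {Calculus, Econ, Geology, Music}; time slot 2 → {Logic, History, Physics, Chemistry}; time slot 3 → {Statistics, Biology}; time slot 4 → {Art}. Each listed conflict is separated.

4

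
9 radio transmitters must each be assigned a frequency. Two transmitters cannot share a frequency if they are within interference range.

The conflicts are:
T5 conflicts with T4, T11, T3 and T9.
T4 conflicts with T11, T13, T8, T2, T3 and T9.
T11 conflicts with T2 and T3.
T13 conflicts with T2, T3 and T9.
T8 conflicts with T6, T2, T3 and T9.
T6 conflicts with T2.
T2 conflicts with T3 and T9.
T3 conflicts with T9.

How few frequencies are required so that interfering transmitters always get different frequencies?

T4, T13, T2, T3, T9 pairwise conflict, so at least 5 frequencies are needed.
A valid assignment using 5 frequencies: T5=3, T4=2, T11=4, T13=5, T8=5, T6=1, T2=3, T3=1, T9=4. No two conflicting transmitters share a frequency.

5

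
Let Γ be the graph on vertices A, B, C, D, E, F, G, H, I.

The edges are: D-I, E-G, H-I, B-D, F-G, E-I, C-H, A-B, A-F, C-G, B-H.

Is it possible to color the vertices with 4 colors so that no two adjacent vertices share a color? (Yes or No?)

Yes

The chromatic number is 3. The cycle C-G-E-I-H-C has odd length 5, so it cannot be 2-colored; at least 3 colors are needed.
3 colors suffice: A=3, B=1, C=3, D=2, E=2, F=2, G=1, H=2, I=1.
Since 4 ≥ 3, a proper 4-coloring certainly exists.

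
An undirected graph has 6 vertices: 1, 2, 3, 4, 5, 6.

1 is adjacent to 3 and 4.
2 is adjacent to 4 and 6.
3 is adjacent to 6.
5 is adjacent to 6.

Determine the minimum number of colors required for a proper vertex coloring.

The cycle 2-4-1-3-6-2 has odd length 5, so it cannot be 2-colored; at least 3 colors are needed.
3 colors suffice: color a → {1, 6}; color b → {3, 4, 5}; color c → {2}. Each edge has distinct colors on its endpoints.

3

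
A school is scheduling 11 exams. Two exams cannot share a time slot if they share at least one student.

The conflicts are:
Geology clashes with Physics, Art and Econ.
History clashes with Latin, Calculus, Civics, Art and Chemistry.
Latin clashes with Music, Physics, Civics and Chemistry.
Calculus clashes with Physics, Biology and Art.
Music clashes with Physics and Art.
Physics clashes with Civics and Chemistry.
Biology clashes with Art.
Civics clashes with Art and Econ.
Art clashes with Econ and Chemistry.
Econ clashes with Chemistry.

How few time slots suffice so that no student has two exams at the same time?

Latin, Physics, Civics all conflict with each other, so at least 3 time slots are needed.
3 time slots suffice: time slot 1 → {Latin, Art}; time slot 2 → {History, Physics, Biology, Econ}; time slot 3 → {Geology, Calculus, Music, Civics, Chemistry}. Each listed conflict is separated.

3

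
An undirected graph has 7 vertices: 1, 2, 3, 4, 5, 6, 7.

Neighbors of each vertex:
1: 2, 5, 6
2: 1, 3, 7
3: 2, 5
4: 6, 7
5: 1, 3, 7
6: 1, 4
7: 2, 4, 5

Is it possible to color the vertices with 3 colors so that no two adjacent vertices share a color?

Yes

The chromatic number is 3. The cycle 6-4-7-5-1-6 has odd length 5, so it cannot be 2-colored; at least 3 colors are needed.
3 colors suffice: color red → {1, 3, 7}; color blue → {2, 4, 5}; color green → {6}.
That is already a proper 3-coloring.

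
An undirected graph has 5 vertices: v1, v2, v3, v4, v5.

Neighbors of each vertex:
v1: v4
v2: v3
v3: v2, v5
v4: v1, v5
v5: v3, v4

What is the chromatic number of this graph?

2

v2 and v3 are adjacent, so at least 2 colors are needed.
A valid assignment using 2 colors: v1=1, v2=1, v3=2, v4=2, v5=1. Every edge joins two different colors.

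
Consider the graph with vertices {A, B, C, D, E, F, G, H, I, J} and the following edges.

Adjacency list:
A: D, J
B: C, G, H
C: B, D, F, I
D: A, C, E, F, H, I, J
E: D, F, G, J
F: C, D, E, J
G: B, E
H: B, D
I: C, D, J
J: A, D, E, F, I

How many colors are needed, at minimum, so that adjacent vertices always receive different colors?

D, E, F, J form a clique, so at least 4 colors are needed.
4 colors suffice: color 1 → {B, D}; color 2 → {C, G, H, J}; color 3 → {A, F, I}; color 4 → {E}. No two adjacent vertices share a color.

4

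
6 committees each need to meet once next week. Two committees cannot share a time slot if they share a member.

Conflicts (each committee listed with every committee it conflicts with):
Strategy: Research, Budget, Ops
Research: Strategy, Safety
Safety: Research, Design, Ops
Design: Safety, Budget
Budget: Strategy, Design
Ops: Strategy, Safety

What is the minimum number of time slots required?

3

The cycle Strategy-Ops-Safety-Design-Budget-Strategy has odd length 5, so it cannot be 2-colored; at least 3 time slots are needed.
3 time slots suffice: time slot 1 → {Strategy, Safety}; time slot 2 → {Research, Budget, Ops}; time slot 3 → {Design}. Every pair that conflicts lands in different time slots.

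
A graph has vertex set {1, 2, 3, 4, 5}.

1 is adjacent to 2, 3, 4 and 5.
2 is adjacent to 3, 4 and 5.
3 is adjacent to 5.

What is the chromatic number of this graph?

1, 2, 3, 5 are mutually adjacent (a clique of size 4), so at least 4 colors are needed.
A valid assignment using 4 colors: 1=blue, 2=red, 3=green, 4=green, 5=yellow. Each edge has distinct colors on its endpoints.

4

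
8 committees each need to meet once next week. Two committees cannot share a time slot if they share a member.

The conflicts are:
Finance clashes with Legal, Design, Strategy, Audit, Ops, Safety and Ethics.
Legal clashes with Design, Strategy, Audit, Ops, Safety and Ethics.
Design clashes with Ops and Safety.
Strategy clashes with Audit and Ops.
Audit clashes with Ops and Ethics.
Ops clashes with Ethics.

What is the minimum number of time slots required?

5

Finance, Legal, Audit, Ops, Ethics pairwise conflict, so at least 5 time slots are needed.
5 time slots suffice: Finance=2, Legal=1, Design=4, Strategy=5, Audit=4, Ops=3, Safety=3, Ethics=5. No two conflicting committees share a time slot.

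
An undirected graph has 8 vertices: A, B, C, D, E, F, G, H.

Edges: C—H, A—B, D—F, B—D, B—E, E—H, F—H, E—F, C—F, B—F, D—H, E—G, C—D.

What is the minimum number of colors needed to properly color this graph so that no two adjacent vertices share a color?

4

C, D, F, H are pairwise adjacent (a clique of size 4), so at least 4 colors are needed.
4 colors suffice: color red → {A, F, G}; color blue → {D, E}; color green → {B, H}; color yellow → {C}. No two adjacent vertices share a color.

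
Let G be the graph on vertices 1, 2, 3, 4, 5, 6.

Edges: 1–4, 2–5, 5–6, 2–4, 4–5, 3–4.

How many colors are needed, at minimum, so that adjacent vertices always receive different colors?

3

2, 4, 5 are pairwise adjacent, so at least 3 colors are needed.
One proper 3-coloring: 1=b, 2=c, 3=b, 4=a, 5=b, 6=a. Each edge has distinct colors on its endpoints.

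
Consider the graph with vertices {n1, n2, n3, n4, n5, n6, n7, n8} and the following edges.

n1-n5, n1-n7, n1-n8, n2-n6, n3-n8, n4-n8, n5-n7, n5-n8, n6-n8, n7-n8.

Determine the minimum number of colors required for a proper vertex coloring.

4

n1, n5, n7, n8 are pairwise adjacent (a clique of size 4), so at least 4 colors are needed.
4 colors suffice: color 1 → {n2, n8}; color 2 → {n1, n3, n4, n6}; color 3 → {n7}; color 4 → {n5}. Each edge has distinct colors on its endpoints.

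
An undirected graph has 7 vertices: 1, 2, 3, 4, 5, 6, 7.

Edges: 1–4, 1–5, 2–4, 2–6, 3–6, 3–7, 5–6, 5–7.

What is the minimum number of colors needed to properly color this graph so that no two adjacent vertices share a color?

3

The cycle 2-6-5-1-4-2 has odd length 5, so it cannot be 2-colored; at least 3 colors are needed.
3 colors suffice: color red → {2, 3, 5}; color blue → {4, 6, 7}; color green → {1}. Each edge has distinct colors on its endpoints.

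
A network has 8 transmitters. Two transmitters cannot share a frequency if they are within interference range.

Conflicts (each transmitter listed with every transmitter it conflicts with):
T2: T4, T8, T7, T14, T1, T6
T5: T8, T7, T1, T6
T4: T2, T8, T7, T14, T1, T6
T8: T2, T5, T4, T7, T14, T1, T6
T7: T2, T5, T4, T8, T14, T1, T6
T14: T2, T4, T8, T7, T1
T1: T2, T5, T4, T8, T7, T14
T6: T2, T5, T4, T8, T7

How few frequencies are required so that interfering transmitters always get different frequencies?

6

T2, T4, T8, T7, T14, T1 are mutually in conflict, so at least 6 frequencies are needed.
Using 6 frequencies: T2=4, T5=3, T4=3, T8=2, T7=1, T14=6, T1=5, T6=5. Every pair that conflicts lands in different frequencies.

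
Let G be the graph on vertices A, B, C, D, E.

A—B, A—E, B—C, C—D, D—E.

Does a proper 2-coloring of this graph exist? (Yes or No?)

The cycle E-D-C-B-A-E has odd length 5, so it cannot be 2-colored; at least 3 colors are needed.
So 2 colors are not enough.

No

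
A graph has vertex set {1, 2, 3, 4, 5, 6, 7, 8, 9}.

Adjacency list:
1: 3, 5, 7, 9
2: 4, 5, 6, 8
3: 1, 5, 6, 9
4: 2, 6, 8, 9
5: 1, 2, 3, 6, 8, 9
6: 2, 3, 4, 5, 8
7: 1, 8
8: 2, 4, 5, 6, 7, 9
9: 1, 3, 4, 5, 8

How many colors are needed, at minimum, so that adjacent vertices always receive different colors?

4

1, 3, 5, 9 are mutually adjacent (a clique of size 4), so at least 4 colors are needed.
4 colors suffice: color a → {4, 5, 7}; color b → {3, 8}; color c → {6, 9}; color d → {1, 2}. Each edge has distinct colors on its endpoints.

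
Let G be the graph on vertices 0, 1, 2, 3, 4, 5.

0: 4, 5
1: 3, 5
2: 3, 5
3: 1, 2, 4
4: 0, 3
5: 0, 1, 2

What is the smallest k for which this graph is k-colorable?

3

The cycle 0-5-1-3-4-0 has odd length 5, so it cannot be 2-colored; at least 3 colors are needed.
One proper 3-coloring: 0=green, 1=blue, 2=blue, 3=red, 4=blue, 5=red. Each edge has distinct colors on its endpoints.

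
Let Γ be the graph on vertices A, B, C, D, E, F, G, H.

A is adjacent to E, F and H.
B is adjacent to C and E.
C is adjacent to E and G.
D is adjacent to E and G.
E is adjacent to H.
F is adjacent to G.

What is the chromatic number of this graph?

A, E, H are pairwise adjacent, so at least 3 colors are needed.
3 colors suffice: color red → {E, G}; color blue → {A, C, D}; color green → {B, F, H}. No two adjacent vertices share a color.

3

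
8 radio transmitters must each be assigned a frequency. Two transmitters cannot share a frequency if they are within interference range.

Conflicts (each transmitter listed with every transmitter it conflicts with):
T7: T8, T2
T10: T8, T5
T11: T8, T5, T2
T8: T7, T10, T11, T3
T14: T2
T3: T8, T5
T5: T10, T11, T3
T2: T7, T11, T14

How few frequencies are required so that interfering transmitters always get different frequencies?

2

T10 and T5 conflict, so at least 2 frequencies are needed.
2 frequencies suffice: frequency 1 → {T8, T5, T2}; frequency 2 → {T7, T10, T11, T14, T3}. Each listed conflict is separated.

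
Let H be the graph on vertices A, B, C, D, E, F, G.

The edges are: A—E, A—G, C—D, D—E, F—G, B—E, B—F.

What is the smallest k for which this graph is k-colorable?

The cycle G-A-E-B-F-G has odd length 5, so it cannot be 2-colored; at least 3 colors are needed.
One proper 3-coloring: A=2, B=2, C=1, D=2, E=1, F=1, G=3. Every edge joins two different colors.

3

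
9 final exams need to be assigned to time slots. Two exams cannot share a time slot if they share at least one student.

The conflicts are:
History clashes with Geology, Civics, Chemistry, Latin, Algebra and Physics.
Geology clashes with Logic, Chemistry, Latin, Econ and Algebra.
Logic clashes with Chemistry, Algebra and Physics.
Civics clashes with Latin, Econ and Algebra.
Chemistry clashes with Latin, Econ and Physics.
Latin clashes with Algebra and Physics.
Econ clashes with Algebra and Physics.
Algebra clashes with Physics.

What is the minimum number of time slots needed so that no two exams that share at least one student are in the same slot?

History, Civics, Latin, Algebra all conflict with each other, so at least 4 time slots are needed.
4 time slots suffice: History=3, Geology=2, Logic=3, Civics=2, Chemistry=1, Latin=4, Econ=3, Algebra=1, Physics=2. No two conflicting exams share a time slot.

4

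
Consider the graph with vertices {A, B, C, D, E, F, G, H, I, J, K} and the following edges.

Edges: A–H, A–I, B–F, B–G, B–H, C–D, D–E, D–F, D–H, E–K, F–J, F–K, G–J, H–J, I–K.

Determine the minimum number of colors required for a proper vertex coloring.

2

E and K are adjacent, so at least 2 colors are needed.
A valid assignment using 2 colors: A=red, B=red, C=blue, D=red, E=blue, F=blue, G=blue, H=blue, I=blue, J=red, K=red. Every edge joins two different colors.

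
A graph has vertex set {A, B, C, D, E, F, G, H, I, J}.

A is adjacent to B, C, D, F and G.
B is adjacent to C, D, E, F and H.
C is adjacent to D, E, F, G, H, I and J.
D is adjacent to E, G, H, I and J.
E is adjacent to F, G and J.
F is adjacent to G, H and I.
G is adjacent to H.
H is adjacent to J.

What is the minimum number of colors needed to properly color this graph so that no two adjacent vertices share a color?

4

C, D, E, J are pairwise adjacent (a clique of size 4), so at least 4 colors are needed.
4 colors suffice: color 1 → {C}; color 2 → {D, F}; color 3 → {A, E, H, I}; color 4 → {B, G, J}. Each edge has distinct colors on its endpoints.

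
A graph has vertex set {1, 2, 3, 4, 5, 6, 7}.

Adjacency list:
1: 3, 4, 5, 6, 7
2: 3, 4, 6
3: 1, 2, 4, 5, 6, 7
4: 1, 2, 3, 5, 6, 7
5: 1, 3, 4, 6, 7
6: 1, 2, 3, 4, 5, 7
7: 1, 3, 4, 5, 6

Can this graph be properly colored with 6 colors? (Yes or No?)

The chromatic number is 6. 1, 3, 4, 5, 6, 7 are mutually adjacent (a clique of size 6), so at least 6 colors are needed.
One proper 6-coloring: 1=purple, 2=yellow, 3=blue, 4=red, 5=orange, 6=green, 7=yellow.
That is already a proper 6-coloring.

Yes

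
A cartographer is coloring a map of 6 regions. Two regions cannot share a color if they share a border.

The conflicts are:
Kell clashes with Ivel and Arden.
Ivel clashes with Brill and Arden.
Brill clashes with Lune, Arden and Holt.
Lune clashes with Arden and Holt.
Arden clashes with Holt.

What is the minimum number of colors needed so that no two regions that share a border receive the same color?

Brill, Lune, Arden, Holt all conflict with each other, so at least 4 colors are needed.
4 colors suffice: color 1 → {Arden}; color 2 → {Kell, Brill}; color 3 → {Ivel, Lune}; color 4 → {Holt}. No two conflicting regions share a color.

4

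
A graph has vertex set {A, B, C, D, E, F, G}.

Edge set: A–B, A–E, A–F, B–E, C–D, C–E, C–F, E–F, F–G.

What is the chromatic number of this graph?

C, E, F are pairwise adjacent, so at least 3 colors are needed.
A valid assignment using 3 colors: A=green, B=blue, C=green, D=red, E=red, F=blue, G=red. Each edge has distinct colors on its endpoints.

3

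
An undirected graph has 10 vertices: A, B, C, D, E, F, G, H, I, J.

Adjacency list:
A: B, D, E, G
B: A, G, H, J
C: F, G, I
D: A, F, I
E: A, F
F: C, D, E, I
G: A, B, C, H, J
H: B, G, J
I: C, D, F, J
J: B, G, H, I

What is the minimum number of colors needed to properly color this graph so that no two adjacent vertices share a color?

4

B, G, H, J form a clique, so at least 4 colors are needed.
One proper 4-coloring: A=2, B=3, C=3, D=3, E=1, F=2, G=1, H=4, I=1, J=2. Each edge has distinct colors on its endpoints.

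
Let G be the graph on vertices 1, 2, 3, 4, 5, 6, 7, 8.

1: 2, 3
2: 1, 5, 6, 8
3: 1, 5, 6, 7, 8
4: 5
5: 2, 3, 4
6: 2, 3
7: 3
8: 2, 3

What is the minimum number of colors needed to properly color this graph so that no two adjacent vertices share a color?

1 and 3 are adjacent, so at least 2 colors are needed.
2 colors suffice: 1=blue, 2=red, 3=red, 4=red, 5=blue, 6=blue, 7=blue, 8=blue. Each edge has distinct colors on its endpoints.

2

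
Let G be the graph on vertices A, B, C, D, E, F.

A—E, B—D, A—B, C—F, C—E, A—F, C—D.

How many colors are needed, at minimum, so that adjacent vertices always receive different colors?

The cycle A-F-C-D-B-A has odd length 5, so it cannot be 2-colored; at least 3 colors are needed.
3 colors suffice: color 1 → {A, C}; color 2 → {B, E, F}; color 3 → {D}. Every edge joins two different colors.

3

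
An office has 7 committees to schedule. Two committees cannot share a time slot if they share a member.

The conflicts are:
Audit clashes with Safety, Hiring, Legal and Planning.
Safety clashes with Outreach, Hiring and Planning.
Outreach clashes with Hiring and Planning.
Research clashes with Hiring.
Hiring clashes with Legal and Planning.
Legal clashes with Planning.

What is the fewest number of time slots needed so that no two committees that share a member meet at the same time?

4

Audit, Safety, Hiring, Planning all conflict with each other, so at least 4 time slots are needed.
Using 4 time slots: Audit=3, Safety=4, Outreach=3, Research=2, Hiring=1, Legal=4, Planning=2. No two conflicting committees share a time slot.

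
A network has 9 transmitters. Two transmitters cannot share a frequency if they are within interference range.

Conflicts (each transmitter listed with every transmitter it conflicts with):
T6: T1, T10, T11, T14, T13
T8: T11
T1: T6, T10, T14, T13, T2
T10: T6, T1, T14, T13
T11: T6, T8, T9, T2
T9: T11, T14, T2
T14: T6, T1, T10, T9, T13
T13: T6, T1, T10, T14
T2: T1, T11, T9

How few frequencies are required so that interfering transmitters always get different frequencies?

5

T6, T1, T10, T14, T13 all conflict with each other, so at least 5 frequencies are needed.
5 frequencies suffice: frequency 1 → {T6, T8, T9}; frequency 2 → {T1, T11}; frequency 3 → {T14, T2}; frequency 4 → {T10}; frequency 5 → {T13}. No two conflicting transmitters share a frequency.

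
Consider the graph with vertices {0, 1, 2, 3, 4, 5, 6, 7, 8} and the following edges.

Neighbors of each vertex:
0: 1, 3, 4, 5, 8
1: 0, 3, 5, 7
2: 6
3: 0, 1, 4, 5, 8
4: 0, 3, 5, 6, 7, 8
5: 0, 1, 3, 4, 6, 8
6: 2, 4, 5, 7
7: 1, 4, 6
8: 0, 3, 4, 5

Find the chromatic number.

0, 3, 4, 5, 8 are pairwise adjacent (a clique of size 5), so at least 5 colors are needed.
One proper 5-coloring: 0=green, 1=red, 2=red, 3=yellow, 4=red, 5=blue, 6=green, 7=blue, 8=purple. Each edge has distinct colors on its endpoints.

5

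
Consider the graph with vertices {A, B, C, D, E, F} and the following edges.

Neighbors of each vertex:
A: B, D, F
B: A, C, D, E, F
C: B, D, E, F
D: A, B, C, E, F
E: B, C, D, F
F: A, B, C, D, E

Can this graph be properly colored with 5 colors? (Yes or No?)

The chromatic number is 5. B, C, D, E, F are pairwise adjacent (a clique of size 5), so at least 5 colors are needed.
5 colors suffice: A=4, B=2, C=5, D=3, E=4, F=1.
That is already a proper 5-coloring.

Yes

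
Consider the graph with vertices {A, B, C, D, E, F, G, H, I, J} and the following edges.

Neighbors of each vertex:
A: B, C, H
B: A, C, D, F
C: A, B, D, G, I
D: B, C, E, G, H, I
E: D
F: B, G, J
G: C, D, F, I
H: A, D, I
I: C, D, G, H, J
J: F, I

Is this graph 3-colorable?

No

C, D, G, I are pairwise adjacent (a clique of size 4), so at least 4 colors are needed.
So 3 colors are not enough.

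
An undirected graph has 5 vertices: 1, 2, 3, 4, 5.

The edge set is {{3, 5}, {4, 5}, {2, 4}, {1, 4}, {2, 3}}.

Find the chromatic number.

2

3 and 5 are adjacent, so at least 2 colors are needed.
A valid assignment using 2 colors: 1=b, 2=b, 3=a, 4=a, 5=b. Each edge has distinct colors on its endpoints.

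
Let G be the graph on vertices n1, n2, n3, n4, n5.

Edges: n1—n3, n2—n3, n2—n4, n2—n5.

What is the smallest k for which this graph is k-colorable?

2

n2 and n4 are adjacent, so at least 2 colors are needed.
One proper 2-coloring: n1=1, n2=1, n3=2, n4=2, n5=2. Each edge has distinct colors on its endpoints.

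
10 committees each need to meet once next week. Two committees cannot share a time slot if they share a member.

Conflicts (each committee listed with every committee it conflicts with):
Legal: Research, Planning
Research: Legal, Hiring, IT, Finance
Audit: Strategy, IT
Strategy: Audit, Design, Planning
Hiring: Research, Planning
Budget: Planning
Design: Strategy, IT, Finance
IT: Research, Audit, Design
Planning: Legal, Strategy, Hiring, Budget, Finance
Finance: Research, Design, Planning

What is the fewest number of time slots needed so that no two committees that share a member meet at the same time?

Audit and Strategy conflict, so at least 2 time slots are needed.
2 time slots suffice: time slot 1 → {Research, Audit, Design, Planning}; time slot 2 → {Legal, Strategy, Hiring, Budget, IT, Finance}. Each listed conflict is separated.

2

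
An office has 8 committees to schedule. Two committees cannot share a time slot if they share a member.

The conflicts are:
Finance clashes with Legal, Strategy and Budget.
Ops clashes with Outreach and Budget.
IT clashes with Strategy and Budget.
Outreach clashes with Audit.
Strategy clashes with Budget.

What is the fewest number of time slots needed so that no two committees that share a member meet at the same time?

IT, Strategy, Budget are mutually in conflict, so at least 3 time slots are needed.
3 time slots suffice: time slot 1 → {Legal, Outreach, Budget}; time slot 2 → {Finance, Ops, IT, Audit}; time slot 3 → {Strategy}. No two conflicting committees share a time slot.

3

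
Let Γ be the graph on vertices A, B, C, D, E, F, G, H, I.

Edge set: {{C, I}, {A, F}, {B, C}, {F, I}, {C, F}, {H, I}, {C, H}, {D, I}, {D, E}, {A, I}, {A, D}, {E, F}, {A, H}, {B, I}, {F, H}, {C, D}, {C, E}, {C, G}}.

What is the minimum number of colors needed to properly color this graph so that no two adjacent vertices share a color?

4

A, F, H, I form a clique, so at least 4 colors are needed.
4 colors suffice: color red → {A, C}; color blue → {E, G, I}; color green → {B, D, F}; color yellow → {H}. Every edge joins two different colors.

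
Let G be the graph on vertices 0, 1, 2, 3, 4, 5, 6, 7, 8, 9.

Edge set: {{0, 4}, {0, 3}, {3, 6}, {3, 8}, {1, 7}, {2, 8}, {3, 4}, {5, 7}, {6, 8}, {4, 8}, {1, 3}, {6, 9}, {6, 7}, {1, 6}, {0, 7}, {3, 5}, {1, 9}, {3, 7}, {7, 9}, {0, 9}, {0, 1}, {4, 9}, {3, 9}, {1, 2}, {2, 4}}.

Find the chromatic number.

5

1, 3, 6, 7, 9 are pairwise adjacent (a clique of size 5), so at least 5 colors are needed.
5 colors suffice: color a → {2, 3}; color b → {4, 7}; color c → {1, 5, 8}; color d → {9}; color e → {0, 6}. Every edge joins two different colors.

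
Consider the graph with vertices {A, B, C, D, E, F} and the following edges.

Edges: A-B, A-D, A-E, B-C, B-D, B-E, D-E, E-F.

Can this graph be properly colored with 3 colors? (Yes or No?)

A, B, D, E are pairwise adjacent (a clique of size 4), so at least 4 colors are needed.
So 3 colors are not enough.

No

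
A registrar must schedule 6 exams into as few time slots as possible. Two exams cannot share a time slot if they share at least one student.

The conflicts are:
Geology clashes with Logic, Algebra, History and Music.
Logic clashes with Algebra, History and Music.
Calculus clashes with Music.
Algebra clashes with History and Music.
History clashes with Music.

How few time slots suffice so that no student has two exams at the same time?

5

Geology, Logic, Algebra, History, Music are mutually in conflict, so at least 5 time slots are needed.
A valid assignment using 5 time slots: Geology=4, Logic=5, Calculus=2, Algebra=2, History=3, Music=1. Each listed conflict is separated.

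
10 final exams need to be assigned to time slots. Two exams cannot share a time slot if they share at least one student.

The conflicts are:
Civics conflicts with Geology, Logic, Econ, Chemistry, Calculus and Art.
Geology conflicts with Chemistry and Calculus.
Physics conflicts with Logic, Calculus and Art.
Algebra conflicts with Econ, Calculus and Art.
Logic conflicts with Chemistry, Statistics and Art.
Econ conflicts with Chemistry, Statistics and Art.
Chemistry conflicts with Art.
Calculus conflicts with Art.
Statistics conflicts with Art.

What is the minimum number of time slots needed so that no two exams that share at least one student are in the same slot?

4

Civics, Logic, Chemistry, Art all conflict with each other, so at least 4 time slots are needed.
Using 4 time slots: Civics=2, Geology=1, Physics=2, Algebra=2, Logic=3, Econ=3, Chemistry=4, Calculus=3, Statistics=2, Art=1. Every pair that conflicts lands in different time slots.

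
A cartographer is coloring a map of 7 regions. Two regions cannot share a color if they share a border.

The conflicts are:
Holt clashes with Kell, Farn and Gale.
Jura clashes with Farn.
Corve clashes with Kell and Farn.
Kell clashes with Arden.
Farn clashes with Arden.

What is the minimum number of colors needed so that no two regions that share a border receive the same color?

2

Jura and Farn conflict, so at least 2 colors are needed.
2 colors suffice: Holt=2, Jura=2, Corve=2, Kell=1, Farn=1, Gale=1, Arden=2. Each listed conflict is separated.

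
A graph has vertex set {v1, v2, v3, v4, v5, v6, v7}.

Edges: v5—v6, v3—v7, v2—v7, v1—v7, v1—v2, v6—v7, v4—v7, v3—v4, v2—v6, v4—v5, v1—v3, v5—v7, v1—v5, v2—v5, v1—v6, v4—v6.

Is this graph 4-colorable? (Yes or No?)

No

v1, v2, v5, v6, v7 form a clique, so at least 5 colors are needed.
So 4 colors are not enough.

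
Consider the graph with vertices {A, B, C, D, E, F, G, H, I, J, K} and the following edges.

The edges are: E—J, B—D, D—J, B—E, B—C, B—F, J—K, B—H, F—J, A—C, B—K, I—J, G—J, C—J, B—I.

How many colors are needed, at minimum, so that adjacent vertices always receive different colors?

B and I are adjacent, so at least 2 colors are needed.
2 colors suffice: color 1 → {A, B, J}; color 2 → {C, D, E, F, G, H, I, K}. Each edge has distinct colors on its endpoints.

2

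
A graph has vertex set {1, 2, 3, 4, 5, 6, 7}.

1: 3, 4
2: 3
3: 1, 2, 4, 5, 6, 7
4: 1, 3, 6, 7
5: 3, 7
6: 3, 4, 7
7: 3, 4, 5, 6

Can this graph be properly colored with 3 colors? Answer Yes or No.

No

3, 4, 6, 7 form a clique, so at least 4 colors are needed.
So 3 colors are not enough.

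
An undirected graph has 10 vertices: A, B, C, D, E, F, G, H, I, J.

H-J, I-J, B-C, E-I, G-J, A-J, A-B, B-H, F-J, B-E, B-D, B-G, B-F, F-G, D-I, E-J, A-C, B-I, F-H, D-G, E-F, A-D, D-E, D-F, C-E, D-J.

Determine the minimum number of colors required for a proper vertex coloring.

4

B, D, E, F form a clique, so at least 4 colors are needed.
One proper 4-coloring: A=3, B=1, C=2, D=2, E=3, F=4, G=3, H=2, I=4, J=1. Each edge has distinct colors on its endpoints.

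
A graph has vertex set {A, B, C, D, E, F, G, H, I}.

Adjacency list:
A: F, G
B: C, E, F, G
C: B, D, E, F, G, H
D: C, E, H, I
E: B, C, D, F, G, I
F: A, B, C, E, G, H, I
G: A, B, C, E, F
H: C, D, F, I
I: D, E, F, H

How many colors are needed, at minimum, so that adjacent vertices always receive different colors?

5

B, C, E, F, G are pairwise adjacent (a clique of size 5), so at least 5 colors are needed.
5 colors suffice: A=2, B=5, C=3, D=1, E=2, F=1, G=4, H=2, I=3. Each edge has distinct colors on its endpoints.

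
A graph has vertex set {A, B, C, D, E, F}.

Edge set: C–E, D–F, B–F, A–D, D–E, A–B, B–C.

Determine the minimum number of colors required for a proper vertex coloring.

3

The cycle E-D-F-B-C-E has odd length 5, so it cannot be 2-colored; at least 3 colors are needed.
3 colors suffice: color 1 → {B, D}; color 2 → {A, E, F}; color 3 → {C}. Each edge has distinct colors on its endpoints.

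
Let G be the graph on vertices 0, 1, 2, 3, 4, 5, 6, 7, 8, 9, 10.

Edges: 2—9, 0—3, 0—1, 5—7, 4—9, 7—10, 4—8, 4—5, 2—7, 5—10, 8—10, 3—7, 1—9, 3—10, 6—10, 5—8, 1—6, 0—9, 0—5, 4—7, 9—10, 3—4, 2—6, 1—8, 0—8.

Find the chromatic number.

3, 7, 10 are pairwise adjacent, so at least 3 colors are needed.
3 colors suffice: color red → {0, 2, 4, 10}; color blue → {6, 7, 8, 9}; color green → {1, 3, 5}. Each edge has distinct colors on its endpoints.

3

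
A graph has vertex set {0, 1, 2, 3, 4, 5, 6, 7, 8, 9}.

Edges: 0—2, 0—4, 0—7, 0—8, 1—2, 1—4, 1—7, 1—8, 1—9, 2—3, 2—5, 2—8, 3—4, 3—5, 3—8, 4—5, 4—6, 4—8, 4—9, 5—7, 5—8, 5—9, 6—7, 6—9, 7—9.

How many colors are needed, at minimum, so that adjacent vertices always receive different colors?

4

3, 4, 5, 8 form a clique, so at least 4 colors are needed.
4 colors suffice: 0=blue, 1=blue, 2=red, 3=yellow, 4=red, 5=blue, 6=blue, 7=red, 8=green, 9=green. Each edge has distinct colors on its endpoints.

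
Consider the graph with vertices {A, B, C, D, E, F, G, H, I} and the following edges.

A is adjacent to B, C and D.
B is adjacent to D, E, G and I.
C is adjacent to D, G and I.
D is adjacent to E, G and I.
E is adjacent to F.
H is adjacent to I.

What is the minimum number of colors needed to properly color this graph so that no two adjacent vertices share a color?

3

A, B, D are pairwise adjacent, so at least 3 colors are needed.
A valid assignment using 3 colors: A=3, B=2, C=2, D=1, E=3, F=1, G=3, H=1, I=3. Every edge joins two different colors.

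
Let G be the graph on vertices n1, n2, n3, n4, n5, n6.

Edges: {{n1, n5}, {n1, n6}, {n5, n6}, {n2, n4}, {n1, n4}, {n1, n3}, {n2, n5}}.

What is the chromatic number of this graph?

3

n1, n5, n6 are pairwise adjacent, so at least 3 colors are needed.
3 colors suffice: color 1 → {n1, n2}; color 2 → {n3, n4, n5}; color 3 → {n6}. Each edge has distinct colors on its endpoints.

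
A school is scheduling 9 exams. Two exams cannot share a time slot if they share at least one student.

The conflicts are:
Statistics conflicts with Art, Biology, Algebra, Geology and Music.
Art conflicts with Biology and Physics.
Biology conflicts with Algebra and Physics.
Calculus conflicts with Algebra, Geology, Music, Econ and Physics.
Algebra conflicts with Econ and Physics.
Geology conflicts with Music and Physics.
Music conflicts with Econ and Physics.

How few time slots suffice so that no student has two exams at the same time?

Calculus, Geology, Music, Physics pairwise conflict, so at least 4 time slots are needed.
4 time slots suffice: time slot 1 → {Statistics, Econ, Physics}; time slot 2 → {Art, Algebra, Music}; time slot 3 → {Biology, Calculus}; time slot 4 → {Geology}. No two conflicting exams share a time slot.

4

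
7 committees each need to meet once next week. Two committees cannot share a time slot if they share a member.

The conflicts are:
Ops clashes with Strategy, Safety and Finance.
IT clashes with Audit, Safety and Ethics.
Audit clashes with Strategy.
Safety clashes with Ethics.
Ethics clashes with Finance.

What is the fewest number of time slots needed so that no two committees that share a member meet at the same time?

IT, Safety, Ethics are mutually in conflict, so at least 3 time slots are needed.
3 time slots suffice: Ops=1, IT=1, Audit=2, Strategy=3, Safety=3, Ethics=2, Finance=3. No two conflicting committees share a time slot.

3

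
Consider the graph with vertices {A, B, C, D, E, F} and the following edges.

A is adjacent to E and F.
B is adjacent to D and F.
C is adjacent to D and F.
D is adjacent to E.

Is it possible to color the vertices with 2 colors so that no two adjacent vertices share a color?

No

The cycle A-F-B-D-E-A has odd length 5, so it cannot be 2-colored; at least 3 colors are needed.
So 2 colors are not enough.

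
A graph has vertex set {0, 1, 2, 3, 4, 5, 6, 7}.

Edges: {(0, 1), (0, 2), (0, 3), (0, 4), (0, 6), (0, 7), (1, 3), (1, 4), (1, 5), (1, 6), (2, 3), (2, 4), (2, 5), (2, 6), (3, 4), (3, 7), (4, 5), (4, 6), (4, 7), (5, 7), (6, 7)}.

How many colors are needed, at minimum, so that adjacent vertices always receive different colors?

4

0, 1, 4, 6 form a clique, so at least 4 colors are needed.
4 colors suffice: 0=b, 1=d, 2=d, 3=c, 4=a, 5=b, 6=c, 7=d. Every edge joins two different colors.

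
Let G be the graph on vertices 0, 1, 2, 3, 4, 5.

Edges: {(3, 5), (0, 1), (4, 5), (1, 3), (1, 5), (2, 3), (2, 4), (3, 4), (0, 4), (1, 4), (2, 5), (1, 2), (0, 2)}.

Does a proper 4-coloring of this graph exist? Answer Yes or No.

No

1, 2, 3, 4, 5 are mutually adjacent (a clique of size 5), so at least 5 colors are needed.
So 4 colors are not enough.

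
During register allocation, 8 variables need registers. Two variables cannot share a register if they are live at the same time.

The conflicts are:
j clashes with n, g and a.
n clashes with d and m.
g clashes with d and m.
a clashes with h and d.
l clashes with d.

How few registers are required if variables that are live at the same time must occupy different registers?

2

g and d conflict, so at least 2 registers are needed.
2 registers suffice: j=1, n=2, g=2, a=2, l=2, h=1, d=1, m=1. Every pair that conflicts lands in different registers.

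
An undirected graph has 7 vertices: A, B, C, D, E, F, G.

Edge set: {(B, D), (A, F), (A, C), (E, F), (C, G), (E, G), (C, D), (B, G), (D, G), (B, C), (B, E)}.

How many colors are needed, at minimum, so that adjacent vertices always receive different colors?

B, C, D, G form a clique, so at least 4 colors are needed.
4 colors suffice: A=3, B=3, C=1, D=4, E=1, F=2, G=2. No two adjacent vertices share a color.

4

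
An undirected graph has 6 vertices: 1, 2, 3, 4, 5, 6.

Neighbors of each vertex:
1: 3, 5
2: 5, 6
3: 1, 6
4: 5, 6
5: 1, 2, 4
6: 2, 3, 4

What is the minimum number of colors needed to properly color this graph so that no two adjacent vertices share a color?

The cycle 1-5-4-6-3-1 has odd length 5, so it cannot be 2-colored; at least 3 colors are needed.
3 colors suffice: 1=c, 2=b, 3=b, 4=b, 5=a, 6=a. No two adjacent vertices share a color.

3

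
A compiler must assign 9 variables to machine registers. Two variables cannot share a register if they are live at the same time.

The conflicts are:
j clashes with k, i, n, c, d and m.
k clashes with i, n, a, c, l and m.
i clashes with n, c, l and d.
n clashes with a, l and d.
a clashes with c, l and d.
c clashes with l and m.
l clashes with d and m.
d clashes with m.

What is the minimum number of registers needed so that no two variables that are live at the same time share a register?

i, n, l, d are mutually in conflict, so at least 4 registers are needed.
4 registers suffice: register 1 → {j, l}; register 2 → {k, d}; register 3 → {n, c}; register 4 → {i, a, m}. Each listed conflict is separated.

4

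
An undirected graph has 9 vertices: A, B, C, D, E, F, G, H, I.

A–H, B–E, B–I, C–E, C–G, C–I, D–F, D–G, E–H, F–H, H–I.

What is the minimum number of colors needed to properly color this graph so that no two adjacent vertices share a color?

2

F and H are adjacent, so at least 2 colors are needed.
A valid assignment using 2 colors: A=blue, B=red, C=red, D=red, E=blue, F=blue, G=blue, H=red, I=blue. No two adjacent vertices share a color.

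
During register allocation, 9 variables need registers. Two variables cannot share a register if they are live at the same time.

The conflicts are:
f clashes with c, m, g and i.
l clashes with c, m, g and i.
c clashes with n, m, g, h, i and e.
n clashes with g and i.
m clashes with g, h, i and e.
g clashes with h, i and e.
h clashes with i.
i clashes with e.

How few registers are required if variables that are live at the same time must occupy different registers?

l, c, m, g, i all conflict with each other, so at least 5 registers are needed.
5 registers suffice: register 1 → {c}; register 2 → {g}; register 3 → {i}; register 4 → {n, m}; register 5 → {f, l, h, e}. Every pair that conflicts lands in different registers.

5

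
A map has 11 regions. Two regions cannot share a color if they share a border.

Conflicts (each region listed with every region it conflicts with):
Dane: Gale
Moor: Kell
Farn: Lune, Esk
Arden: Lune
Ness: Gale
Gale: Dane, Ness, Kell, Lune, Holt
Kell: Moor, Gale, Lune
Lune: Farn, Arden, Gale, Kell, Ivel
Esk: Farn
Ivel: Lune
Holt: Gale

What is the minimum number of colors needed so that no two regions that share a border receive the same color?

3

Gale, Kell, Lune all conflict with each other, so at least 3 colors are needed.
3 colors suffice: color 1 → {Dane, Moor, Ness, Lune, Esk, Holt}; color 2 → {Farn, Arden, Gale, Ivel}; color 3 → {Kell}. Every pair that conflicts lands in different colors.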